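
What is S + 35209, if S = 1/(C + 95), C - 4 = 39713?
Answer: 1401740709/39812 ≈ 35209.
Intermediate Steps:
C = 39717 (C = 4 + 39713 = 39717)
S = 1/39812 (S = 1/(39717 + 95) = 1/39812 ≈ 2.5118e-5)
S + 35209 = 1/39812 + 35209 = 1401740709/39812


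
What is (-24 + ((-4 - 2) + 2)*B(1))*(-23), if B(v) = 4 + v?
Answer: 1012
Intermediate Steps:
(-24 + ((-4 - 2) + 2)*B(1))*(-23) = (-24 + ((-4 - 2) + 2)*(4 + 1))*(-23) = (-24 + (-6 + 2)*5)*(-23) = (-24 - 4*5)*(-23) = (-24 - 20)*(-23) = -44*(-23) = 1012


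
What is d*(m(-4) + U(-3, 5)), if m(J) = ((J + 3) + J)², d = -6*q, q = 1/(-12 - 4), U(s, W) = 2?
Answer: 81/8 ≈ 10.125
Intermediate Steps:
q = -1/16 (q = 1/(-16) = -1/16 ≈ -0.062500)
d = 3/8 (d = -6*(-1/16) = 3/8 ≈ 0.37500)
m(J) = (3 + 2*J)² (m(J) = ((3 + J) + J)² = (3 + 2*J)²)
d*(m(-4) + U(-3, 5)) = 3*((3 + 2*(-4))² + 2)/8 = 3*((3 - 8)² + 2)/8 = 3*((-5)² + 2)/8 = 3*(25 + 2)/8 = (3/8)*27 = 81/8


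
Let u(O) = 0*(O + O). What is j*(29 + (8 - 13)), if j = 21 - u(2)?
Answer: 504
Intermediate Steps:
u(O) = 0 (u(O) = 0*(2*O) = 0)
j = 21 (j = 21 - 1*0 = 21 + 0 = 21)
j*(29 + (8 - 13)) = 21*(29 + (8 - 13)) = 21*(29 - 5) = 21*24 = 504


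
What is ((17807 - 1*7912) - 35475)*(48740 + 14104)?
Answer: -1607549520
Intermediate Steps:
((17807 - 1*7912) - 35475)*(48740 + 14104) = ((17807 - 7912) - 35475)*62844 = (9895 - 35475)*62844 = -25580*62844 = -1607549520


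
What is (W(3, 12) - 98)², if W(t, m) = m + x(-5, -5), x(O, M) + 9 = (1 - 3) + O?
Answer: 10404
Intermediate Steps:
x(O, M) = -11 + O (x(O, M) = -9 + ((1 - 3) + O) = -9 + (-2 + O) = -11 + O)
W(t, m) = -16 + m (W(t, m) = m + (-11 - 5) = m - 16 = -16 + m)
(W(3, 12) - 98)² = ((-16 + 12) - 98)² = (-4 - 98)² = (-102)² = 10404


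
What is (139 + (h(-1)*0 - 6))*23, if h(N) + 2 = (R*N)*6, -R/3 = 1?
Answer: 3059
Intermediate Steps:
R = -3 (R = -3*1 = -3)
h(N) = -2 - 18*N (h(N) = -2 - 3*N*6 = -2 - 18*N)
(139 + (h(-1)*0 - 6))*23 = (139 + ((-2 - 18*(-1))*0 - 6))*23 = (139 + ((-2 + 18)*0 - 6))*23 = (139 + (16*0 - 6))*23 = (139 + (0 - 6))*23 = (139 - 6)*23 = 133*23 = 3059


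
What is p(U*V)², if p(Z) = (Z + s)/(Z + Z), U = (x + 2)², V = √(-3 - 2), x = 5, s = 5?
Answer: 599/2401 - I*√5/98 ≈ 0.24948 - 0.022817*I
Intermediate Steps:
V = I*√5 (V = √(-5) = I*√5 ≈ 2.2361*I)
U = 49 (U = (5 + 2)² = 7² = 49)
p(Z) = (5 + Z)/(2*Z) (p(Z) = (Z + 5)/(Z + Z) = (5 + Z)/((2*Z)) = (5 + Z)*(1/(2*Z)) = (5 + Z)/(2*Z))
p(U*V)² = ((5 + 49*(I*√5))/(2*((49*(I*√5)))))² = ((5 + 49*I*√5)/(2*((49*I*√5))))² = ((-I*√5/245)*(5 + 49*I*√5)/2)² = (-I*√5*(5 + 49*I*√5)/490)² = -(5 + 49*I*√5)²/48020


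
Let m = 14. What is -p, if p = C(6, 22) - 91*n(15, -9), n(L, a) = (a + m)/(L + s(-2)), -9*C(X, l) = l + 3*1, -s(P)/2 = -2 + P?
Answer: 4670/207 ≈ 22.560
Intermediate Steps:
s(P) = 4 - 2*P (s(P) = -2*(-2 + P) = 4 - 2*P)
C(X, l) = -1/3 - l/9 (C(X, l) = -(l + 3*1)/9 = -(l + 3)/9 = -(3 + l)/9 = -1/3 - l/9)
n(L, a) = (14 + a)/(8 + L) (n(L, a) = (a + 14)/(L + (4 - 2*(-2))) = (14 + a)/(L + (4 + 4)) = (14 + a)/(L + 8) = (14 + a)/(8 + L))
p = -4670/207 (p = (-1/3 - 1/9*22) - 91*(14 - 9)/(8 + 15) = (-1/3 - 22/9) - 91*5/23 = -25/9 - 91*5/23 = -25/9 - 455/23 = -4670/207 ≈ -22.560)
-p = -1*(-4670/207) = 4670/207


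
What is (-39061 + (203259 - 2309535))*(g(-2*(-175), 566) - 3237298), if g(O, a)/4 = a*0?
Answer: 6945095179426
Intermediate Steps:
g(O, a) = 0 (g(O, a) = 4*(a*0) = 4*0 = 0)
(-39061 + (203259 - 2309535))*(g(-2*(-175), 566) - 3237298) = (-39061 + (203259 - 2309535))*(0 - 3237298) = (-39061 - 2106276)*(-3237298) = -2145337*(-3237298) = 6945095179426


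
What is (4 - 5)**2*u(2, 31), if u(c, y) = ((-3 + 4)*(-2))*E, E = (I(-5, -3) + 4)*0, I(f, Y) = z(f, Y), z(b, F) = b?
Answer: 0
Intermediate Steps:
I(f, Y) = f
E = 0 (E = (-5 + 4)*0 = -1*0 = 0)
u(c, y) = 0 (u(c, y) = ((-3 + 4)*(-2))*0 = (1*(-2))*0 = -2*0 = 0)
(4 - 5)**2*u(2, 31) = (4 - 5)**2*0 = (-1)**2*0 = 1*0 = 0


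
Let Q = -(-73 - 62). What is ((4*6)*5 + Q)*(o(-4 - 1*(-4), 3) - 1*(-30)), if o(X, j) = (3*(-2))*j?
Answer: 3060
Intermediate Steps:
o(X, j) = -6*j
Q = 135 (Q = -1*(-135) = 135)
((4*6)*5 + Q)*(o(-4 - 1*(-4), 3) - 1*(-30)) = ((4*6)*5 + 135)*(-6*3 - 1*(-30)) = (24*5 + 135)*(-18 + 30) = (120 + 135)*12 = 255*12 = 3060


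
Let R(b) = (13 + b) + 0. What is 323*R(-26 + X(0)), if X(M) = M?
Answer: -4199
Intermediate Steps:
R(b) = 13 + b
323*R(-26 + X(0)) = 323*(13 + (-26 + 0)) = 323*(13 - 26) = 323*(-13) = -4199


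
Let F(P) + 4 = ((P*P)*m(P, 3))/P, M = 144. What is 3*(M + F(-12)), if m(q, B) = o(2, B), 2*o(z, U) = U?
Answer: 366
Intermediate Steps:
o(z, U) = U/2
m(q, B) = B/2
F(P) = -4 + 3*P/2 (F(P) = -4 + ((P*P)*((½)*3))/P = -4 + (P²*(3/2))/P = -4 + (3*P²/2)/P = -4 + 3*P/2)
3*(M + F(-12)) = 3*(144 + (-4 + (3/2)*(-12))) = 3*(144 + (-4 - 18)) = 3*(144 - 22) = 3*122 = 366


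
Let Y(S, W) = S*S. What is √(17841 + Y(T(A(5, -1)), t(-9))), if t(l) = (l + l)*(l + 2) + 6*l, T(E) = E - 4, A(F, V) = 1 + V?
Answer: √17857 ≈ 133.63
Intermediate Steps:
T(E) = -4 + E
t(l) = 6*l + 2*l*(2 + l) (t(l) = (2*l)*(2 + l) + 6*l = 2*l*(2 + l) + 6*l = 6*l + 2*l*(2 + l))
Y(S, W) = S²
√(17841 + Y(T(A(5, -1)), t(-9))) = √(17841 + (-4 + (1 - 1))²) = √(17841 + (-4 + 0)²) = √(17841 + (-4)²) = √(17841 + 16) = √17857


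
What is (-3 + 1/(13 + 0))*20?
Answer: -760/13 ≈ -58.462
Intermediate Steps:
(-3 + 1/(13 + 0))*20 = (-3 + 1/13)*20 = -38/13*20 = -760/13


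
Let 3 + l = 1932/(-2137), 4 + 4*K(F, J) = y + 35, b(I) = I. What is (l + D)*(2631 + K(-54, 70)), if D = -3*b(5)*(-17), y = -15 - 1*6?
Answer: 1413115032/2137 ≈ 6.6126e+5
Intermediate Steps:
y = -21 (y = -15 - 6 = -21)
K(F, J) = 5/2 (K(F, J) = -1 + (-21 + 35)/4 = -1 + (¼)*14 = -1 + 7/2 = 5/2)
l = -8343/2137 (l = -3 + 1932/(-2137) = -3 + 1932*(-1/2137) = -3 - 1932/2137 = -8343/2137 ≈ -3.9041)
D = 255 (D = -3*5*(-17) = -15*(-17) = 255)
(l + D)*(2631 + K(-54, 70)) = (-8343/2137 + 255)*(2631 + 5/2) = (536592/2137)*(5267/2) = 1413115032/2137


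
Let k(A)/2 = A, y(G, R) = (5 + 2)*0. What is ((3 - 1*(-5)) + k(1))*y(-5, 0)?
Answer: 0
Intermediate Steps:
y(G, R) = 0 (y(G, R) = 7*0 = 0)
k(A) = 2*A
((3 - 1*(-5)) + k(1))*y(-5, 0) = ((3 - 1*(-5)) + 2*1)*0 = ((3 + 5) + 2)*0 = (8 + 2)*0 = 10*0 = 0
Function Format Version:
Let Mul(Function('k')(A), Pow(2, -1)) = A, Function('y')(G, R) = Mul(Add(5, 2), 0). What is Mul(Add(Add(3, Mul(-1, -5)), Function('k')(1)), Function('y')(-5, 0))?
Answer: 0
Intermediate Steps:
Function('y')(G, R) = 0 (Function('y')(G, R) = Mul(7, 0) = 0)
Function('k')(A) = Mul(2, A)
Mul(Add(Add(3, Mul(-1, -5)), Function('k')(1)), Function('y')(-5, 0)) = Mul(Add(Add(3, Mul(-1, -5)), Mul(2, 1)), 0) = Mul(Add(Add(3, 5), 2), 0) = Mul(Add(8, 2), 0) = Mul(10, 0) = 0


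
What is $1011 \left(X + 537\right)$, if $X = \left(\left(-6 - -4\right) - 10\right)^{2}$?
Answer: $688491$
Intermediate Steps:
$X = 144$ ($X = \left(\left(-6 + 4\right) - 10\right)^{2} = \left(-2 - 10\right)^{2} = \left(-12\right)^{2} = 144$)
$1011 \left(X + 537\right) = 1011 \left(144 + 537\right) = 1011 \cdot 681 = 688491$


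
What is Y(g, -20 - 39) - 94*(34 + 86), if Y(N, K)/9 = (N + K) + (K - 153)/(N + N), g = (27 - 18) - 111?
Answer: -216234/17 ≈ -12720.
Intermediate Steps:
g = -102 (g = 9 - 111 = -102)
Y(N, K) = 9*K + 9*N + 9*(-153 + K)/(2*N) (Y(N, K) = 9*((N + K) + (K - 153)/(N + N)) = 9*((K + N) + (-153 + K)/((2*N))) = 9*((K + N) + (-153 + K)*(1/(2*N))) = 9*((K + N) + (-153 + K)/(2*N)) = 9*(K + N + (-153 + K)/(2*N)) = 9*K + 9*N + 9*(-153 + K)/(2*N))
Y(g, -20 - 39) - 94*(34 + 86) = (9/2)*(-153 + (-20 - 39) + 2*(-102)*((-20 - 39) - 102))/(-102) - 94*(34 + 86) = (9/2)*(-1/102)*(-153 - 59 + 2*(-102)*(-59 - 102)) - 94*120 = (9/2)*(-1/102)*(-153 - 59 + 2*(-102)*(-161)) - 11280 = (9/2)*(-1/102)*(-153 - 59 + 32844) - 11280 = (9/2)*(-1/102)*32632 - 11280 = -24474/17 - 11280 = -216234/17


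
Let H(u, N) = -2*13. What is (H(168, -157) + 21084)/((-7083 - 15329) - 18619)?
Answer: -21058/41031 ≈ -0.51322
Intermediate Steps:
H(u, N) = -26
(H(168, -157) + 21084)/((-7083 - 15329) - 18619) = (-26 + 21084)/((-7083 - 15329) - 18619) = 21058/(-22412 - 18619) = 21058/(-41031) = 21058*(-1/41031) = -21058/41031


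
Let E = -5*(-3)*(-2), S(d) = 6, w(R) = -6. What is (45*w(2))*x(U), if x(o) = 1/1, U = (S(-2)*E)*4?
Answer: -270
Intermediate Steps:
E = -30 (E = 15*(-2) = -30)
U = -720 (U = (6*(-30))*4 = -180*4 = -720)
x(o) = 1
(45*w(2))*x(U) = (45*(-6))*1 = -270*1 = -270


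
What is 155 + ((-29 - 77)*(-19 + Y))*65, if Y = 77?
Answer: -399465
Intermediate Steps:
155 + ((-29 - 77)*(-19 + Y))*65 = 155 + ((-29 - 77)*(-19 + 77))*65 = 155 - 106*58*65 = 155 - 6148*65 = 155 - 399620 = -399465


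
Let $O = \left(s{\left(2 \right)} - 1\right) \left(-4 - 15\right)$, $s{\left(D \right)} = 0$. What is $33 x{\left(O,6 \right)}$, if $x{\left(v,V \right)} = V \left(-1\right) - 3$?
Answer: $-297$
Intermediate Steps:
$O = 19$ ($O = \left(0 - 1\right) \left(-4 - 15\right) = \left(-1\right) \left(-19\right) = 19$)
$x{\left(v,V \right)} = -3 - V$ ($x{\left(v,V \right)} = - V - 3 = -3 - V$)
$33 x{\left(O,6 \right)} = 33 \left(-3 - 6\right) = 33 \left(-9\right) = -297$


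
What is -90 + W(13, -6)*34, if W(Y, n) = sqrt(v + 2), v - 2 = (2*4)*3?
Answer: -90 + 68*sqrt(7) ≈ 89.911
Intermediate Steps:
v = 26 (v = 2 + (2*4)*3 = 2 + 8*3 = 2 + 24 = 26)
W(Y, n) = 2*sqrt(7) (W(Y, n) = sqrt(26 + 2) = sqrt(28) = 2*sqrt(7))
-90 + W(13, -6)*34 = -90 + (2*sqrt(7))*34 = -90 + 68*sqrt(7)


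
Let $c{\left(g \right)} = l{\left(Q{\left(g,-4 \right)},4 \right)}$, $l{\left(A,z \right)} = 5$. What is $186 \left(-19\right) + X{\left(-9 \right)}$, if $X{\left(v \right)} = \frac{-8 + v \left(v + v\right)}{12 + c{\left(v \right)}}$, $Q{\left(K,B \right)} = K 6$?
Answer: $- \frac{59924}{17} \approx -3524.9$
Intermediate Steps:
$Q{\left(K,B \right)} = 6 K$
$c{\left(g \right)} = 5$
$X{\left(v \right)} = - \frac{8}{17} + \frac{2 v^{2}}{17}$ ($X{\left(v \right)} = \frac{-8 + v \left(v + v\right)}{12 + 5} = \frac{-8 + v 2 v}{17} = \left(-8 + 2 v^{2}\right) \frac{1}{17} = - \frac{8}{17} + \frac{2 v^{2}}{17}$)
$186 \left(-19\right) + X{\left(-9 \right)} = 186 \left(-19\right) - \left(\frac{8}{17} - \frac{2 \left(-9\right)^{2}}{17}\right) = -3534 + \left(- \frac{8}{17} + \frac{2}{17} \cdot 81\right) = -3534 + \left(- \frac{8}{17} + \frac{162}{17}\right) = -3534 + \frac{154}{17} = - \frac{59924}{17}$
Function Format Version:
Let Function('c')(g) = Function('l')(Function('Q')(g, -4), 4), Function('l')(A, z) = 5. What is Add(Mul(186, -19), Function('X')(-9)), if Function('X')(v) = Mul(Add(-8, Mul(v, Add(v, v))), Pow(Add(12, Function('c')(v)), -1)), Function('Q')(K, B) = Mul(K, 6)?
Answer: Rational(-59924, 17) ≈ -3524.9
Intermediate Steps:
Function('Q')(K, B) = Mul(6, K)
Function('c')(g) = 5
Function('X')(v) = Add(Rational(-8, 17), Mul(Rational(2, 17), Pow(v, 2))) (Function('X')(v) = Mul(Add(-8, Mul(v, Add(v, v))), Pow(Add(12, 5), -1)) = Mul(Add(-8, Mul(v, Mul(2, v))), Pow(17, -1)) = Mul(Add(-8, Mul(2, Pow(v, 2))), Rational(1, 17)) = Add(Rational(-8, 17), Mul(Rational(2, 17), Pow(v, 2))))
Add(Mul(186, -19), Function('X')(-9)) = Add(Mul(186, -19), Add(Rational(-8, 17), Mul(Rational(2, 17), Pow(-9, 2)))) = Add(-3534, Add(Rational(-8, 17), Mul(Rational(2, 17), 81))) = Add(-3534, Add(Rational(-8, 17), Rational(162, 17))) = Add(-3534, Rational(154, 17)) = Rational(-59924, 17)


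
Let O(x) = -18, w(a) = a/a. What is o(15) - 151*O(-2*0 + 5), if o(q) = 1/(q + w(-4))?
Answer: 43489/16 ≈ 2718.1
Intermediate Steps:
w(a) = 1
o(q) = 1/(1 + q) (o(q) = 1/(q + 1) = 1/(1 + q))
o(15) - 151*O(-2*0 + 5) = 1/(1 + 15) - 151*(-18) = 1/16 + 2718 = 43489/16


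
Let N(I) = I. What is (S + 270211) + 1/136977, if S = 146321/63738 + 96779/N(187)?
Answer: 147334396789204507/544209894954 ≈ 2.7073e+5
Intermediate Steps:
S = 6195861929/11919006 (S = 146321/63738 + 96779/187 = 6195861929/11919006 ≈ 519.83)
(S + 270211) + 1/136977 = (6195861929/11919006 + 270211) + 1/136977 = 3226842392195/11919006 + 1/136977 = 147334396789204507/544209894954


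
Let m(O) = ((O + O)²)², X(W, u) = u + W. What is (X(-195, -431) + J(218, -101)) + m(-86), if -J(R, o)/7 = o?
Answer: 875213137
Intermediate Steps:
X(W, u) = W + u
J(R, o) = -7*o
m(O) = 16*O⁴ (m(O) = ((2*O)²)² = (4*O²)² = 16*O⁴)
(X(-195, -431) + J(218, -101)) + m(-86) = ((-195 - 431) - 7*(-101)) + 16*(-86)⁴ = (-626 + 707) + 16*54700816 = 81 + 875213056 = 875213137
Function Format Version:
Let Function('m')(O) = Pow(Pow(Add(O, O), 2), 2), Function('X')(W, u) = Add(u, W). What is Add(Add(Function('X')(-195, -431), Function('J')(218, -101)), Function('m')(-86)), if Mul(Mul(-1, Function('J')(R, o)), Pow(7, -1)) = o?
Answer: 875213137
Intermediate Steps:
Function('X')(W, u) = Add(W, u)
Function('J')(R, o) = Mul(-7, o)
Function('m')(O) = Mul(16, Pow(O, 4)) (Function('m')(O) = Pow(Pow(Mul(2, O), 2), 2) = Pow(Mul(4, Pow(O, 2)), 2) = Mul(16, Pow(O, 4)))
Add(Add(Function('X')(-195, -431), Function('J')(218, -101)), Function('m')(-86)) = Add(Add(Add(-195, -431), Mul(-7, -101)), Mul(16, Pow(-86, 4))) = Add(Add(-626, 707), Mul(16, 54700816)) = Add(81, 875213056) = 875213137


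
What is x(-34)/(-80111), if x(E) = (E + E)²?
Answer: -4624/80111 ≈ -0.057720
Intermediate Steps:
x(E) = 4*E² (x(E) = (2*E)² = 4*E²)
x(-34)/(-80111) = (4*(-34)²)/(-80111) = (4*1156)*(-1/80111) = 4624*(-1/80111) = -4624/80111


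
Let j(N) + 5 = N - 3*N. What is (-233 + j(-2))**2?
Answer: 54756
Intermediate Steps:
j(N) = -5 - 2*N (j(N) = -5 + (N - 3*N) = -5 - 2*N)
(-233 + j(-2))**2 = (-233 + (-5 - 2*(-2)))**2 = (-233 + (-5 + 4))**2 = (-233 - 1)**2 = (-234)**2 = 54756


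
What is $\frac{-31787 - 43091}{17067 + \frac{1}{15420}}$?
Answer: $- \frac{1154618760}{263173141} \approx -4.3873$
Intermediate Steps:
$\frac{-31787 - 43091}{17067 + \frac{1}{15420}} = - \frac{74878}{17067 + \frac{1}{15420}} = - \frac{74878}{\frac{263173141}{15420}} = \left(-74878\right) \frac{15420}{263173141} = - \frac{1154618760}{263173141}$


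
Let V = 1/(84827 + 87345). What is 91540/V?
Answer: 15760624880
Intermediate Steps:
V = 1/172172 ≈ 5.8081e-6
91540/V = 91540/(1/172172) = 91540*172172 = 15760624880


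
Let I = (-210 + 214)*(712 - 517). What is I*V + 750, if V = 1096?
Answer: 855630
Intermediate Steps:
I = 780 (I = 4*195 = 780)
I*V + 750 = 780*1096 + 750 = 854880 + 750 = 855630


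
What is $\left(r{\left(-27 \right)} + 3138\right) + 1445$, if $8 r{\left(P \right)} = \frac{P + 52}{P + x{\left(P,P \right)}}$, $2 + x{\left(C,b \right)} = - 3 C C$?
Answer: $\frac{81247399}{17728} \approx 4583.0$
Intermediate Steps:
$x{\left(C,b \right)} = -2 - 3 C^{2}$ ($x{\left(C,b \right)} = -2 + - 3 C C = -2 - 3 C^{2}$)
$r{\left(P \right)} = \frac{52 + P}{8 \left(-2 + P - 3 P^{2}\right)}$ ($r{\left(P \right)} = \frac{\left(P + 52\right) \frac{1}{P - \left(2 + 3 P^{2}\right)}}{8} = \frac{\left(52 + P\right) \frac{1}{-2 + P - 3 P^{2}}}{8} = \frac{\frac{1}{-2 + P - 3 P^{2}} \left(52 + P\right)}{8} = \frac{52 + P}{8 \left(-2 + P - 3 P^{2}\right)}$)
$\left(r{\left(-27 \right)} + 3138\right) + 1445 = \left(\frac{-52 - -27}{8 \left(2 - -27 + 3 \left(-27\right)^{2}\right)} + 3138\right) + 1445 = \left(\frac{-52 + 27}{8 \left(2 + 27 + 3 \cdot 729\right)} + 3138\right) + 1445 = \left(\frac{1}{8} \frac{1}{2 + 27 + 2187} \left(-25\right) + 3138\right) + 1445 = \left(\frac{1}{8} \cdot \frac{1}{2216} \left(-25\right) + 3138\right) + 1445 = \left(- \frac{25}{17728} + 3138\right) + 1445 = \frac{55630439}{17728} + 1445 = \frac{81247399}{17728}$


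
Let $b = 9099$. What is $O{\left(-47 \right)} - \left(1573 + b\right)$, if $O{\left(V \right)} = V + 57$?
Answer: $-10662$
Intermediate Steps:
$O{\left(V \right)} = 57 + V$
$O{\left(-47 \right)} - \left(1573 + b\right) = \left(57 - 47\right) - 10672 = 10 - 10672 = -10662$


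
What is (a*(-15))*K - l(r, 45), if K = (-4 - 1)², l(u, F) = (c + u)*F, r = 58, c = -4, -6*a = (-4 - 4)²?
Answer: 1570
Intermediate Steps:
a = -32/3 (a = -(-4 - 4)²/6 = -⅙*(-8)² = -⅙*64 = -32/3 ≈ -10.667)
l(u, F) = F*(-4 + u) (l(u, F) = (-4 + u)*F = F*(-4 + u))
K = 25 (K = (-5)² = 25)
(a*(-15))*K - l(r, 45) = -32/3*(-15)*25 - 45*(-4 + 58) = 160*25 - 45*54 = 4000 - 1*2430 = 4000 - 2430 = 1570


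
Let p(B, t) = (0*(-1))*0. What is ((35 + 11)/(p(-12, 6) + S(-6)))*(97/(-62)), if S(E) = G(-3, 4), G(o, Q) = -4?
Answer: 2231/124 ≈ 17.992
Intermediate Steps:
p(B, t) = 0 (p(B, t) = 0*0 = 0)
S(E) = -4
((35 + 11)/(p(-12, 6) + S(-6)))*(97/(-62)) = ((35 + 11)/(0 - 4))*(97/(-62)) = (46/(-4))*(97*(-1/62)) = (46*(-1/4))*(-97/62) = -23/2*(-97/62) = 2231/124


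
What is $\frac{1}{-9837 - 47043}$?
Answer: $- \frac{1}{56880} \approx -1.7581 \cdot 10^{-5}$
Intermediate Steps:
$\frac{1}{-9837 - 47043} = \frac{1}{-56880} = - \frac{1}{56880}$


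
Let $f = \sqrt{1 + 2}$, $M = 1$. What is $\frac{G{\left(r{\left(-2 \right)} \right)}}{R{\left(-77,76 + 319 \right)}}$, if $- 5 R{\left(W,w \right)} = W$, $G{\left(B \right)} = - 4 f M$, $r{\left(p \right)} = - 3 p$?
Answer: $- \frac{20 \sqrt{3}}{77} \approx -0.44988$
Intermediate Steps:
$f = \sqrt{3} \approx 1.732$
$G{\left(B \right)} = - 4 \sqrt{3}$ ($G{\left(B \right)} = - 4 \sqrt{3} \cdot 1 = - 4 \sqrt{3}$)
$R{\left(W,w \right)} = - \frac{W}{5}$
$\frac{G{\left(r{\left(-2 \right)} \right)}}{R{\left(-77,76 + 319 \right)}} = \frac{\left(-4\right) \sqrt{3}}{\left(- \frac{1}{5}\right) \left(-77\right)} = \frac{\left(-4\right) \sqrt{3}}{\frac{77}{5}} = - 4 \sqrt{3} \cdot \frac{5}{77} = - \frac{20 \sqrt{3}}{77}$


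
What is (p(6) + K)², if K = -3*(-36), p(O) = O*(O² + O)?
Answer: 129600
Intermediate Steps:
p(O) = O*(O + O²)
K = 108
(p(6) + K)² = (6²*(1 + 6) + 108)² = (36*7 + 108)² = (252 + 108)² = 360² = 129600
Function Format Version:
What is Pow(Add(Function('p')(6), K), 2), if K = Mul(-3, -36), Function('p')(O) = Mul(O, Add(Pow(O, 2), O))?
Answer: 129600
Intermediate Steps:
Function('p')(O) = Mul(O, Add(O, Pow(O, 2)))
K = 108
Pow(Add(Function('p')(6), K), 2) = Pow(Add(Mul(Pow(6, 2), Add(1, 6)), 108), 2) = Pow(Add(Mul(36, 7), 108), 2) = Pow(Add(252, 108), 2) = Pow(360, 2) = 129600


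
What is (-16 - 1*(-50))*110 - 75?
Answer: 3665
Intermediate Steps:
(-16 - 1*(-50))*110 - 75 = (-16 + 50)*110 - 75 = 34*110 - 75 = 3740 - 75 = 3665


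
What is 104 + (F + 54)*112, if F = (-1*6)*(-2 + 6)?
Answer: 3464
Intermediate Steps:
F = -24 (F = -6*4 = -24)
104 + (F + 54)*112 = 104 + (-24 + 54)*112 = 104 + 30*112 = 104 + 3360 = 3464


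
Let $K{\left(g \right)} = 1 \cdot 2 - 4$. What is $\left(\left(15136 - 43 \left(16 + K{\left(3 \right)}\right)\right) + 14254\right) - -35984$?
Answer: $64772$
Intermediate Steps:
$K{\left(g \right)} = -2$ ($K{\left(g \right)} = 2 - 4 = -2$)
$\left(\left(15136 - 43 \left(16 + K{\left(3 \right)}\right)\right) + 14254\right) - -35984 = \left(\left(15136 - 43 \left(16 - 2\right)\right) + 14254\right) - -35984 = \left(\left(15136 - 602\right) + 14254\right) + 35984 = \left(14534 + 14254\right) + 35984 = 28788 + 35984 = 64772$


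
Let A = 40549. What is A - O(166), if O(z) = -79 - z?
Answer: 40794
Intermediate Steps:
A - O(166) = 40549 - (-79 - 1*166) = 40549 - (-79 - 166) = 40549 - 1*(-245) = 40549 + 245 = 40794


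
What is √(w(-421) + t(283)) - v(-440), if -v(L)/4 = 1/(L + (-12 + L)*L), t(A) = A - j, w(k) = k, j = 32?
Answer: 1/49610 + I*√170 ≈ 2.0157e-5 + 13.038*I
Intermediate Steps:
t(A) = -32 + A (t(A) = A - 1*32 = A - 32 = -32 + A)
v(L) = -4/(L + L*(-12 + L)) (v(L) = -4/(L + (-12 + L)*L) = -4/(L + L*(-12 + L)))
√(w(-421) + t(283)) - v(-440) = √(-421 + (-32 + 283)) - (-4)/((-440)*(-11 - 440)) = √(-421 + 251) - (-4)*(-1)/(440*(-451)) = √(-170) - (-4)*(-1)*(-1)/(440*451) = I*√170 - 1*(-1/49610) = I*√170 + 1/49610 = 1/49610 + I*√170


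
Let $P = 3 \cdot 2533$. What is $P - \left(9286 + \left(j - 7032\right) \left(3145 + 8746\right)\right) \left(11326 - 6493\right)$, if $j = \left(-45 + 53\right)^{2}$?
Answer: $400400534865$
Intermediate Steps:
$j = 64$ ($j = 8^{2} = 64$)
$P = 7599$
$P - \left(9286 + \left(j - 7032\right) \left(3145 + 8746\right)\right) \left(11326 - 6493\right) = 7599 - \left(9286 + \left(64 - 7032\right) \left(3145 + 8746\right)\right) \left(11326 - 6493\right) = 7599 - \left(9286 - 82856488\right) 4833 = 7599 - \left(-82847202\right) 4833 = 7599 - -400400527266 = 7599 + 400400527266 = 400400534865$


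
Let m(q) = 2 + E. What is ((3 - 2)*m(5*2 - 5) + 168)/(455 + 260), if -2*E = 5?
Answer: 67/286 ≈ 0.23427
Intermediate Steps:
E = -5/2 (E = -1/2*5 = -5/2 ≈ -2.5000)
m(q) = -1/2 (m(q) = 2 - 5/2 = -1/2)
((3 - 2)*m(5*2 - 5) + 168)/(455 + 260) = ((3 - 2)*(-1/2) + 168)/(455 + 260) = (1*(-1/2) + 168)/715 = (-1/2 + 168)*(1/715) = (335/2)*(1/715) = 67/286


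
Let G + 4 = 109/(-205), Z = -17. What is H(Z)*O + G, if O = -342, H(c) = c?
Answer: 1190941/205 ≈ 5809.5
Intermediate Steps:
G = -929/205 (G = -4 + 109/(-205) = -4 + 109*(-1/205) = -4 - 109/205 = -929/205 ≈ -4.5317)
H(Z)*O + G = -17*(-342) - 929/205 = 5814 - 929/205 = 1190941/205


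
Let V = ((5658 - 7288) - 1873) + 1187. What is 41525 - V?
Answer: 43841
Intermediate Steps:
V = -2316 (V = (-1630 - 1873) + 1187 = -3503 + 1187 = -2316)
41525 - V = 41525 - 1*(-2316) = 41525 + 2316 = 43841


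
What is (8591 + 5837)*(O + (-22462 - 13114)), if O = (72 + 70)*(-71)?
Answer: -658753624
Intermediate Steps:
O = -10082 (O = 142*(-71) = -10082)
(8591 + 5837)*(O + (-22462 - 13114)) = (8591 + 5837)*(-10082 + (-22462 - 13114)) = 14428*(-10082 - 35576) = 14428*(-45658) = -658753624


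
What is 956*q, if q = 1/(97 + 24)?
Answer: 956/121 ≈ 7.9008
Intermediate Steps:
q = 1/121 ≈ 0.0082645
956*q = 956*(1/121) = 956/121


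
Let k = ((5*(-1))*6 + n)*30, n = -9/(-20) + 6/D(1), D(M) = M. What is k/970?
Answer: -1413/1940 ≈ -0.72835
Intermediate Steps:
n = 129/20 (n = -9/(-20) + 6/1 = -9*(-1/20) + 6*1 = 9/20 + 6 = 129/20 ≈ 6.4500)
k = -1413/2 (k = ((5*(-1))*6 + 129/20)*30 = (-5*6 + 129/20)*30 = (-30 + 129/20)*30 = -471/20*30 = -1413/2 ≈ -706.50)
k/970 = -1413/2/970 = -1413/2*1/970 = -1413/1940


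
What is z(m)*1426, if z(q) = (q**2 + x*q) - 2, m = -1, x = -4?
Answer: 4278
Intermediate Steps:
z(q) = -2 + q**2 - 4*q (z(q) = (q**2 - 4*q) - 2 = -2 + q**2 - 4*q)
z(m)*1426 = (-2 + (-1)**2 - 4*(-1))*1426 = (-2 + 1 + 4)*1426 = 3*1426 = 4278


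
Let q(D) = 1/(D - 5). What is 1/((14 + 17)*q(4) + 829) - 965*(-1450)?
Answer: 1116601501/798 ≈ 1.3993e+6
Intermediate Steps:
q(D) = 1/(-5 + D)
1/((14 + 17)*q(4) + 829) - 965*(-1450) = 1/((14 + 17)/(-5 + 4) + 829) - 965*(-1450) = 1/(31/(-1) + 829) + 1399250 = 1/(31*(-1) + 829) + 1399250 = 1/(-31 + 829) + 1399250 = 1/798 + 1399250 = 1116601501/798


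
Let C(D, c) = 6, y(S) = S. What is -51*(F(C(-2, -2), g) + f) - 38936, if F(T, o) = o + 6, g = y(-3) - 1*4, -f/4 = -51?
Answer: -49289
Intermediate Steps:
f = 204 (f = -4*(-51) = 204)
g = -7 (g = -3 - 1*4 = -3 - 4 = -7)
F(T, o) = 6 + o
-51*(F(C(-2, -2), g) + f) - 38936 = -51*((6 - 7) + 204) - 38936 = -51*(-1 + 204) - 38936 = -51*203 - 38936 = -10353 - 38936 = -49289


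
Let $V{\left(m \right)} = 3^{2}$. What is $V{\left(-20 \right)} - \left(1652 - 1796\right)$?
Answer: $153$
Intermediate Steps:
$V{\left(m \right)} = 9$
$V{\left(-20 \right)} - \left(1652 - 1796\right) = 9 - \left(1652 - 1796\right) = 9 - -144 = 9 + 144 = 153$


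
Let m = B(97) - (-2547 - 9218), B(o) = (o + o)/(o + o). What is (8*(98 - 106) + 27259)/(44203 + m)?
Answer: 27195/55969 ≈ 0.48589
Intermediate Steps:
B(o) = 1 (B(o) = (2*o)/((2*o)) = (2*o)*(1/(2*o)) = 1)
m = 11766 (m = 1 - (-2547 - 9218) = 1 - 1*(-11765) = 1 + 11765 = 11766)
(8*(98 - 106) + 27259)/(44203 + m) = (8*(98 - 106) + 27259)/(44203 + 11766) = (8*(-8) + 27259)/55969 = (-64 + 27259)*(1/55969) = 27195*(1/55969) = 27195/55969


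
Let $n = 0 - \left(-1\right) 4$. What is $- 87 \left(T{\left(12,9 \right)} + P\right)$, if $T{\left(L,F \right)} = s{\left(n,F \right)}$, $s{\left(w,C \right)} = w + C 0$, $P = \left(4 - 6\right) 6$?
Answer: $696$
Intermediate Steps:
$P = -12$ ($P = \left(-2\right) 6 = -12$)
$n = 4$ ($n = 0 - -4 = 0 + 4 = 4$)
$s{\left(w,C \right)} = w$ ($s{\left(w,C \right)} = w + 0 = w$)
$T{\left(L,F \right)} = 4$
$- 87 \left(T{\left(12,9 \right)} + P\right) = - 87 \left(4 - 12\right) = \left(-87\right) \left(-8\right) = 696$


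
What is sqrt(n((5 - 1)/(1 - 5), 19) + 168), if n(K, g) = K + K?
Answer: sqrt(166) ≈ 12.884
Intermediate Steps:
n(K, g) = 2*K
sqrt(n((5 - 1)/(1 - 5), 19) + 168) = sqrt(2*((5 - 1)/(1 - 5)) + 168) = sqrt(2*(4/(-4)) + 168) = sqrt(2*(4*(-1/4)) + 168) = sqrt(2*(-1) + 168) = sqrt(-2 + 168) = sqrt(166)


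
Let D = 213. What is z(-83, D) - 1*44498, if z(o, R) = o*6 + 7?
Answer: -44989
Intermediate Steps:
z(o, R) = 7 + 6*o (z(o, R) = 6*o + 7 = 7 + 6*o)
z(-83, D) - 1*44498 = (7 + 6*(-83)) - 1*44498 = (7 - 498) - 44498 = -491 - 44498 = -44989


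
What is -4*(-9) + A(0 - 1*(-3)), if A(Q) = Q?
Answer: 39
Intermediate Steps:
-4*(-9) + A(0 - 1*(-3)) = -4*(-9) + (0 - 1*(-3)) = 36 + (0 + 3) = 36 + 3 = 39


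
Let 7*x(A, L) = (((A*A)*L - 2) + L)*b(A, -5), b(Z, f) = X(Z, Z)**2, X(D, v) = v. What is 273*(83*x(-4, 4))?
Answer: 3418272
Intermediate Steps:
b(Z, f) = Z**2
x(A, L) = A**2*(-2 + L + L*A**2)/7 (x(A, L) = ((((A*A)*L - 2) + L)*A**2)/7 = (((A**2*L - 2) + L)*A**2)/7 = (((L*A**2 - 2) + L)*A**2)/7 = (((-2 + L*A**2) + L)*A**2)/7 = ((-2 + L + L*A**2)*A**2)/7 = (A**2*(-2 + L + L*A**2))/7 = A**2*(-2 + L + L*A**2)/7)
273*(83*x(-4, 4)) = 273*(83*((1/7)*(-4)**2*(-2 + 4 + 4*(-4)**2))) = 273*(83*((1/7)*16*(-2 + 4 + 4*16))) = 273*(83*((1/7)*16*(-2 + 4 + 64))) = 273*(83*((1/7)*16*66)) = 273*(83*(1056/7)) = 273*(87648/7) = 3418272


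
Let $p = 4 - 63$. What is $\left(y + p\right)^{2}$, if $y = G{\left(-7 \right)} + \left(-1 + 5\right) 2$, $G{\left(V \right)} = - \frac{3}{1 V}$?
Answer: $\frac{125316}{49} \approx 2557.5$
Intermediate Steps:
$p = -59$
$G{\left(V \right)} = - \frac{3}{V}$
$y = \frac{59}{7}$ ($y = - \frac{3}{-7} + \left(-1 + 5\right) 2 = \left(-3\right) \left(- \frac{1}{7}\right) + 4 \cdot 2 = \frac{3}{7} + 8 = \frac{59}{7} \approx 8.4286$)
$\left(y + p\right)^{2} = \left(\frac{59}{7} - 59\right)^{2} = \left(- \frac{354}{7}\right)^{2} = \frac{125316}{49}$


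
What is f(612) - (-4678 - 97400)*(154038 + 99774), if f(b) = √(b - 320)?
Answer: 25908621336 + 2*√73 ≈ 2.5909e+10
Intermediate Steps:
f(b) = √(-320 + b)
f(612) - (-4678 - 97400)*(154038 + 99774) = √(-320 + 612) - (-4678 - 97400)*(154038 + 99774) = √292 - (-102078)*253812 = 2*√73 - 1*(-25908621336) = 2*√73 + 25908621336 = 25908621336 + 2*√73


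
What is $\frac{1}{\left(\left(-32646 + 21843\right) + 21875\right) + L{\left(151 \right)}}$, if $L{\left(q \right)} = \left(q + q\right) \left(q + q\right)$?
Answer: $\frac{1}{102276} \approx 9.7775 \cdot 10^{-6}$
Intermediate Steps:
$L{\left(q \right)} = 4 q^{2}$ ($L{\left(q \right)} = 2 q 2 q = 4 q^{2}$)
$\frac{1}{\left(\left(-32646 + 21843\right) + 21875\right) + L{\left(151 \right)}} = \frac{1}{\left(\left(-32646 + 21843\right) + 21875\right) + 4 \cdot 151^{2}} = \frac{1}{\left(-10803 + 21875\right) + 4 \cdot 22801} = \frac{1}{11072 + 91204} = \frac{1}{102276}$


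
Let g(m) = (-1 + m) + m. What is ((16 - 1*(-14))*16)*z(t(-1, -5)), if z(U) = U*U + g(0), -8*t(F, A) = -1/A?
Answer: -4797/10 ≈ -479.70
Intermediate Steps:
t(F, A) = 1/(8*A) (t(F, A) = -(-1)/(8*A) = 1/(8*A))
g(m) = -1 + 2*m
z(U) = -1 + U² (z(U) = U*U + (-1 + 2*0) = U² + (-1 + 0) = U² - 1 = -1 + U²)
((16 - 1*(-14))*16)*z(t(-1, -5)) = ((16 - 1*(-14))*16)*(-1 + ((⅛)/(-5))²) = ((16 + 14)*16)*(-1 + ((⅛)*(-⅕))²) = (30*16)*(-1 + (-1/40)²) = 480*(-1 + 1/1600) = 480*(-1599/1600) = -4797/10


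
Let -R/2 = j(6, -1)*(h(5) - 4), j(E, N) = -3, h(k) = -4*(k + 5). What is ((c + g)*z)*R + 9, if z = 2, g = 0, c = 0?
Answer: 9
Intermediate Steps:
h(k) = -20 - 4*k (h(k) = -4*(5 + k) = -20 - 4*k)
R = -264 (R = -(-6)*((-20 - 4*5) - 4) = -(-6)*((-20 - 20) - 4) = -(-6)*(-40 - 4) = -(-6)*(-44) = -2*132 = -264)
((c + g)*z)*R + 9 = ((0 + 0)*2)*(-264) + 9 = (0*2)*(-264) + 9 = 0*(-264) + 9 = 0 + 9 = 9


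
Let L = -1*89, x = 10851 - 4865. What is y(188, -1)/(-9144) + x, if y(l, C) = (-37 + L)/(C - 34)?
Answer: 15204439/2540 ≈ 5986.0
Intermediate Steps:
x = 5986
L = -89
y(l, C) = -126/(-34 + C) (y(l, C) = (-37 - 89)/(C - 34) = -126/(-34 + C))
y(188, -1)/(-9144) + x = -126/(-34 - 1)/(-9144) + 5986 = -126/(-35)*(-1/9144) + 5986 = -126*(-1/35)*(-1/9144) + 5986 = (18/5)*(-1/9144) + 5986 = -1/2540 + 5986 = 15204439/2540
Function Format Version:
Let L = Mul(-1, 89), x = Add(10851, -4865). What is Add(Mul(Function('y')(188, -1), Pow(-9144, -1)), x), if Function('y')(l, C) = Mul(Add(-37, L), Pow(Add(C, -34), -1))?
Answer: Rational(15204439, 2540) ≈ 5986.0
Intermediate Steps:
x = 5986
L = -89
Function('y')(l, C) = Mul(-126, Pow(Add(-34, C), -1)) (Function('y')(l, C) = Mul(Add(-37, -89), Pow(Add(C, -34), -1)) = Mul(-126, Pow(Add(-34, C), -1)))
Add(Mul(Function('y')(188, -1), Pow(-9144, -1)), x) = Add(Mul(Mul(-126, Pow(Add(-34, -1), -1)), Pow(-9144, -1)), 5986) = Add(Mul(Mul(-126, Pow(-35, -1)), Rational(-1, 9144)), 5986) = Add(Mul(Mul(-126, Rational(-1, 35)), Rational(-1, 9144)), 5986) = Add(Mul(Rational(18, 5), Rational(-1, 9144)), 5986) = Add(Rational(-1, 2540), 5986) = Rational(15204439, 2540)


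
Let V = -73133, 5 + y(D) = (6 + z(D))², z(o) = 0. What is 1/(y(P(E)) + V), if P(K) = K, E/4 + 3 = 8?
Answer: -1/73102 ≈ -1.3680e-5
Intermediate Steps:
E = 20 (E = -12 + 4*8 = -12 + 32 = 20)
y(D) = 31 (y(D) = -5 + (6 + 0)² = -5 + 6² = -5 + 36 = 31)
1/(y(P(E)) + V) = 1/(31 - 73133) = 1/(-73102) = -1/73102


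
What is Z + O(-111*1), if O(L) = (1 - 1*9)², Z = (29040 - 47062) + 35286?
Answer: 17328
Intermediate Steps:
Z = 17264 (Z = -18022 + 35286 = 17264)
O(L) = 64 (O(L) = (1 - 9)² = (-8)² = 64)
Z + O(-111*1) = 17264 + 64 = 17328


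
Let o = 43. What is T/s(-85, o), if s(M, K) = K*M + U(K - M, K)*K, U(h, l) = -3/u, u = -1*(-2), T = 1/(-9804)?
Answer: 1/36465978 ≈ 2.7423e-8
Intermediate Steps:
T = -1/9804 ≈ -0.00010200
u = 2
U(h, l) = -3/2
s(M, K) = -3*K/2 + K*M (s(M, K) = K*M - 3*K/2 = -3*K/2 + K*M)
T/s(-85, o) = -2/(43*(-3 + 2*(-85)))/9804 = -2/(43*(-3 - 170))/9804 = -1/(9804*((½)*43*(-173))) = -1/(9804*(-7439/2)) = -1/9804*(-2/7439) = 1/36465978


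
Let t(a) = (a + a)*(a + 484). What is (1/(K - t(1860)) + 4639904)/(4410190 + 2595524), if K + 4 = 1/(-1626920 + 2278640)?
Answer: 13183805724993043148/19906009335724660503 ≈ 0.66230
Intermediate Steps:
K = -2606879/651720 (K = -4 + 1/(-1626920 + 2278640) = -4 + 1/651720 = -2606879/651720 ≈ -4.0000)
t(a) = 2*a*(484 + a) (t(a) = (2*a)*(484 + a) = 2*a*(484 + a))
(1/(K - t(1860)) + 4639904)/(4410190 + 2595524) = (1/(-2606879/651720 - 2*1860*(484 + 1860)) + 4639904)/(4410190 + 2595524) = (1/(-2606879/651720 - 2*1860*2344) + 4639904)/7005714 = (1/(-2606879/651720 - 1*8719680) + 4639904)*(1/7005714) = (1/(-2606879/651720 - 8719680) + 4639904)*(1/7005714) = (1/(-5682792456479/651720) + 4639904)*(1/7005714) = (-651720/5682792456479 + 4639904)*(1/7005714) = (26367611449986086296/5682792456479)*(1/7005714) = 13183805724993043148/19906009335724660503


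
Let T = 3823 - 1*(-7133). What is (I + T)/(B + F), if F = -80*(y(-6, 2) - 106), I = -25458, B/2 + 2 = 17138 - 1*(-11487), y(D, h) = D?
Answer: -7251/33103 ≈ -0.21904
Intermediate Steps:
B = 57246 (B = -4 + 2*(17138 - 1*(-11487)) = -4 + 2*(17138 + 11487) = -4 + 2*28625 = -4 + 57250 = 57246)
T = 10956 (T = 3823 + 7133 = 10956)
F = 8960 (F = -80*(-6 - 106) = -80*(-112) = 8960)
(I + T)/(B + F) = (-25458 + 10956)/(57246 + 8960) = -14502/66206 = -14502*1/66206 = -7251/33103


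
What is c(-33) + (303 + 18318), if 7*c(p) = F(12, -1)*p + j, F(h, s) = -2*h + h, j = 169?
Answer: 130912/7 ≈ 18702.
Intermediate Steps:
F(h, s) = -h
c(p) = 169/7 - 12*p/7 (c(p) = ((-1*12)*p + 169)/7 = (-12*p + 169)/7 = (169 - 12*p)/7 = 169/7 - 12*p/7)
c(-33) + (303 + 18318) = (169/7 - 12/7*(-33)) + (303 + 18318) = (169/7 + 396/7) + 18621 = 565/7 + 18621 = 130912/7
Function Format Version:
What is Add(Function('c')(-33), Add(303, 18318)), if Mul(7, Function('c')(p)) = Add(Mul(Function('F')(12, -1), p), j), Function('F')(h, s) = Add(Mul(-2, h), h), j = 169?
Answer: Rational(130912, 7) ≈ 18702.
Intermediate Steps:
Function('F')(h, s) = Mul(-1, h)
Function('c')(p) = Add(Rational(169, 7), Mul(Rational(-12, 7), p)) (Function('c')(p) = Mul(Rational(1, 7), Add(Mul(Mul(-1, 12), p), 169)) = Mul(Rational(1, 7), Add(Mul(-12, p), 169)) = Mul(Rational(1, 7), Add(169, Mul(-12, p))) = Add(Rational(169, 7), Mul(Rational(-12, 7), p)))
Add(Function('c')(-33), Add(303, 18318)) = Add(Add(Rational(169, 7), Mul(Rational(-12, 7), -33)), Add(303, 18318)) = Add(Add(Rational(169, 7), Rational(396, 7)), 18621) = Add(Rational(565, 7), 18621) = Rational(130912, 7)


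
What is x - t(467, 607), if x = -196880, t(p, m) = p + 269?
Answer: -197616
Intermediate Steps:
t(p, m) = 269 + p
x - t(467, 607) = -196880 - (269 + 467) = -196880 - 1*736 = -196880 - 736 = -197616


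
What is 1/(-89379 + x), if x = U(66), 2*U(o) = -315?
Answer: -2/179073 ≈ -1.1169e-5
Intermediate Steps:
U(o) = -315/2 (U(o) = (1/2)*(-315) = -315/2)
x = -315/2 ≈ -157.50
1/(-89379 + x) = 1/(-89379 - 315/2) = 1/(-179073/2) = -2/179073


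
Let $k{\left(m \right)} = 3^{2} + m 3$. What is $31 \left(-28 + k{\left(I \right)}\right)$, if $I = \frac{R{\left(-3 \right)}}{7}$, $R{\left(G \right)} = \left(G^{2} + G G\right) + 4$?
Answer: $- \frac{2077}{7} \approx -296.71$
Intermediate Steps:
$R{\left(G \right)} = 4 + 2 G^{2}$ ($R{\left(G \right)} = \left(G^{2} + G^{2}\right) + 4 = 2 G^{2} + 4 = 4 + 2 G^{2}$)
$I = \frac{22}{7}$ ($I = \frac{4 + 2 \left(-3\right)^{2}}{7} = \left(4 + 2 \cdot 9\right) \frac{1}{7} = \left(4 + 18\right) \frac{1}{7} = 22 \cdot \frac{1}{7} = \frac{22}{7} \approx 3.1429$)
$k{\left(m \right)} = 9 + 3 m$
$31 \left(-28 + k{\left(I \right)}\right) = 31 \left(-28 + \left(9 + 3 \cdot \frac{22}{7}\right)\right) = 31 \left(-28 + \left(9 + \frac{66}{7}\right)\right) = 31 \left(-28 + \frac{129}{7}\right) = 31 \left(- \frac{67}{7}\right) = - \frac{2077}{7}$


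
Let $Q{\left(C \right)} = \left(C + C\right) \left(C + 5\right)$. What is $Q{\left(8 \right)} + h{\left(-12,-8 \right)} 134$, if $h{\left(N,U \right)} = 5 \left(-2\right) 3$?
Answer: $-3812$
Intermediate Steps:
$h{\left(N,U \right)} = -30$ ($h{\left(N,U \right)} = \left(-10\right) 3 = -30$)
$Q{\left(C \right)} = 2 C \left(5 + C\right)$
$Q{\left(8 \right)} + h{\left(-12,-8 \right)} 134 = 2 \cdot 8 \left(5 + 8\right) - 4020 = 2 \cdot 8 \cdot 13 - 4020 = 208 - 4020 = -3812$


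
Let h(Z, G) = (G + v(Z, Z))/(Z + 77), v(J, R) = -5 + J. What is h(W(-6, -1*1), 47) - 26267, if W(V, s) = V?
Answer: -1864921/71 ≈ -26267.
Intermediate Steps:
h(Z, G) = (-5 + G + Z)/(77 + Z) (h(Z, G) = (G + (-5 + Z))/(Z + 77) = (-5 + G + Z)/(77 + Z))
h(W(-6, -1*1), 47) - 26267 = (-5 + 47 - 6)/(77 - 6) - 26267 = 36/71 - 26267 = -1864921/71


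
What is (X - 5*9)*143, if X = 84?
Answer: 5577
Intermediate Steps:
(X - 5*9)*143 = (84 - 5*9)*143 = (84 - 45)*143 = 39*143 = 5577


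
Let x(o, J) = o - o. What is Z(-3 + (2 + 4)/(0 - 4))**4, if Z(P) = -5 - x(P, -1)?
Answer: 625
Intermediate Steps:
x(o, J) = 0
Z(P) = -5 (Z(P) = -5 - 1*0 = -5 + 0 = -5)
Z(-3 + (2 + 4)/(0 - 4))**4 = (-5)**4 = 625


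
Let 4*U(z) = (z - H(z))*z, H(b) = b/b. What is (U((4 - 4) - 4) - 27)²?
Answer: 484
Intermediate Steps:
H(b) = 1
U(z) = z*(-1 + z)/4 (U(z) = ((z - 1*1)*z)/4 = ((z - 1)*z)/4 = ((-1 + z)*z)/4 = (z*(-1 + z))/4 = z*(-1 + z)/4)
(U((4 - 4) - 4) - 27)² = (((4 - 4) - 4)*(-1 + ((4 - 4) - 4))/4 - 27)² = ((0 - 4)*(-1 + (0 - 4))/4 - 27)² = ((¼)*(-4)*(-1 - 4) - 27)² = ((¼)*(-4)*(-5) - 27)² = (5 - 27)² = (-22)² = 484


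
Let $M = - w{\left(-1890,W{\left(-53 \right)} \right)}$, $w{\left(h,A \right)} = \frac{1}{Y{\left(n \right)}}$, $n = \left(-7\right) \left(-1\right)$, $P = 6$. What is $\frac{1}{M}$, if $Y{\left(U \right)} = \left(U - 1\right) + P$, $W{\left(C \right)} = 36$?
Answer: $-12$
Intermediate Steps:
$n = 7$
$Y{\left(U \right)} = 5 + U$ ($Y{\left(U \right)} = \left(U - 1\right) + 6 = \left(-1 + U\right) + 6 = 5 + U$)
$w{\left(h,A \right)} = \frac{1}{12}$ ($w{\left(h,A \right)} = \frac{1}{5 + 7} = \frac{1}{12}$)
$M = - \frac{1}{12}$ ($M = \left(-1\right) \frac{1}{12} = - \frac{1}{12} \approx -0.083333$)
$\frac{1}{M} = \frac{1}{- \frac{1}{12}} = -12$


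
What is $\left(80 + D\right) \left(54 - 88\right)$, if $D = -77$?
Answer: $-102$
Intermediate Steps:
$\left(80 + D\right) \left(54 - 88\right) = \left(80 - 77\right) \left(54 - 88\right) = 3 \left(-34\right) = -102$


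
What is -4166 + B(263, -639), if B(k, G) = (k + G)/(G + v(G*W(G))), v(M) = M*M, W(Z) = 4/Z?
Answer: -2595042/623 ≈ -4165.4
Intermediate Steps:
v(M) = M²
B(k, G) = (G + k)/(16 + G) (B(k, G) = (k + G)/(G + (G*(4/G))²) = (G + k)/(G + 4²) = (G + k)/(G + 16) = (G + k)/(16 + G))
-4166 + B(263, -639) = -4166 + (-639 + 263)/(16 - 639) = -4166 - 376/(-623) = -4166 - 1/623*(-376) = -4166 + 376/623 = -2595042/623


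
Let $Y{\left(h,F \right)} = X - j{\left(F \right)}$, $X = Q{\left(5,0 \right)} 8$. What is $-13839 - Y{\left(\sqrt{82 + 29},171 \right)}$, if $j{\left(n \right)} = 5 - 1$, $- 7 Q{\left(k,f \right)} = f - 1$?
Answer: $- \frac{96853}{7} \approx -13836.0$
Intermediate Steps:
$Q{\left(k,f \right)} = \frac{1}{7} - \frac{f}{7}$ ($Q{\left(k,f \right)} = - \frac{f - 1}{7} = - \frac{-1 + f}{7} = \frac{1}{7} - \frac{f}{7}$)
$j{\left(n \right)} = 4$ ($j{\left(n \right)} = 5 - 1 = 4$)
$X = \frac{8}{7}$ ($X = \left(\frac{1}{7} - 0\right) 8 = \left(\frac{1}{7} + 0\right) 8 = \frac{1}{7} \cdot 8 = \frac{8}{7} \approx 1.1429$)
$Y{\left(h,F \right)} = - \frac{20}{7}$ ($Y{\left(h,F \right)} = \frac{8}{7} - 4 = - \frac{20}{7}$)
$-13839 - Y{\left(\sqrt{82 + 29},171 \right)} = -13839 - - \frac{20}{7} = -13839 + \frac{20}{7} = - \frac{96853}{7}$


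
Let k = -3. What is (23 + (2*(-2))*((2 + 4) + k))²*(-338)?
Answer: -40898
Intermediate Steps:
(23 + (2*(-2))*((2 + 4) + k))²*(-338) = (23 + (2*(-2))*((2 + 4) - 3))²*(-338) = (23 - 4*(6 - 3))²*(-338) = (23 - 4*3)²*(-338) = (23 - 12)²*(-338) = 11²*(-338) = 121*(-338) = -40898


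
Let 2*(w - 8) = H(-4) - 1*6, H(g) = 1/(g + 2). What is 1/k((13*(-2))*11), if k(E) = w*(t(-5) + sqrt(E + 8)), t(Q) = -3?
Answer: -12/5453 - 4*I*sqrt(278)/5453 ≈ -0.0022006 - 0.012231*I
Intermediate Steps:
H(g) = 1/(2 + g)
w = 19/4 (w = 8 + (1/(2 - 4) - 1*6)/2 = 8 + (1/(-2) - 6)/2 = 8 + (-1/2 - 6)/2 = 8 + (1/2)*(-13/2) = 8 - 13/4 = 19/4 ≈ 4.7500)
k(E) = -57/4 + 19*sqrt(8 + E)/4 (k(E) = 19*(-3 + sqrt(E + 8))/4 = 19*(-3 + sqrt(8 + E))/4 = -57/4 + 19*sqrt(8 + E)/4)
1/k((13*(-2))*11) = 1/(-57/4 + 19*sqrt(8 + (13*(-2))*11)/4) = 1/(-57/4 + 19*sqrt(8 - 26*11)/4) = 1/(-57/4 + 19*sqrt(8 - 286)/4) = 1/(-57/4 + 19*sqrt(-278)/4) = 1/(-57/4 + 19*(I*sqrt(278))/4) = 1/(-57/4 + 19*I*sqrt(278)/4)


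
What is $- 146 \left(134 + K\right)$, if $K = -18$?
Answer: $-16936$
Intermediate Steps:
$- 146 \left(134 + K\right) = - 146 \left(134 - 18\right) = \left(-146\right) 116 = -16936$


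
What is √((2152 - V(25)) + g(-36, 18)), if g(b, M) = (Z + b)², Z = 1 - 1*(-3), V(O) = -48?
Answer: 2*√806 ≈ 56.780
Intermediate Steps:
Z = 4 (Z = 1 + 3 = 4)
g(b, M) = (4 + b)²
√((2152 - V(25)) + g(-36, 18)) = √((2152 - 1*(-48)) + (4 - 36)²) = √((2152 + 48) + (-32)²) = √(2200 + 1024) = √3224 = 2*√806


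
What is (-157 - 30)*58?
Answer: -10846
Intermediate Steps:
(-157 - 30)*58 = -187*58 = -10846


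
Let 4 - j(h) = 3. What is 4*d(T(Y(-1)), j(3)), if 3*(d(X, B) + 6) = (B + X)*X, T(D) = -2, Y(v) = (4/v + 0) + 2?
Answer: -64/3 ≈ -21.333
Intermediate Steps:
Y(v) = 2 + 4/v (Y(v) = 4/v + 2 = 2 + 4/v)
j(h) = 1 (j(h) = 4 - 1*3 = 4 - 3 = 1)
d(X, B) = -6 + X*(B + X)/3 (d(X, B) = -6 + ((B + X)*X)/3 = -6 + (X*(B + X))/3 = -6 + X*(B + X)/3)
4*d(T(Y(-1)), j(3)) = 4*(-6 + (⅓)*(-2)² + (⅓)*1*(-2)) = 4*(-6 + (⅓)*4 - ⅔) = 4*(-6 + 4/3 - ⅔) = 4*(-16/3) = -64/3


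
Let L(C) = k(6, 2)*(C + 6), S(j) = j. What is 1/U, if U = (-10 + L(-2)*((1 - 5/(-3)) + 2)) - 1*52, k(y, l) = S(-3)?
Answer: -1/118 ≈ -0.0084746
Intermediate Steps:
k(y, l) = -3
L(C) = -18 - 3*C (L(C) = -3*(C + 6) = -3*(6 + C) = -18 - 3*C)
U = -118 (U = (-10 + (-18 - 3*(-2))*((1 - 5/(-3)) + 2)) - 1*52 = (-10 + (-18 + 6)*((1 - 5*(-⅓)) + 2)) - 52 = (-10 - 12*((1 + 5/3) + 2)) - 52 = (-10 - 12*(8/3 + 2)) - 52 = (-10 - 12*14/3) - 52 = (-10 - 56) - 52 = -66 - 52 = -118)
1/U = 1/(-118) = -1/118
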